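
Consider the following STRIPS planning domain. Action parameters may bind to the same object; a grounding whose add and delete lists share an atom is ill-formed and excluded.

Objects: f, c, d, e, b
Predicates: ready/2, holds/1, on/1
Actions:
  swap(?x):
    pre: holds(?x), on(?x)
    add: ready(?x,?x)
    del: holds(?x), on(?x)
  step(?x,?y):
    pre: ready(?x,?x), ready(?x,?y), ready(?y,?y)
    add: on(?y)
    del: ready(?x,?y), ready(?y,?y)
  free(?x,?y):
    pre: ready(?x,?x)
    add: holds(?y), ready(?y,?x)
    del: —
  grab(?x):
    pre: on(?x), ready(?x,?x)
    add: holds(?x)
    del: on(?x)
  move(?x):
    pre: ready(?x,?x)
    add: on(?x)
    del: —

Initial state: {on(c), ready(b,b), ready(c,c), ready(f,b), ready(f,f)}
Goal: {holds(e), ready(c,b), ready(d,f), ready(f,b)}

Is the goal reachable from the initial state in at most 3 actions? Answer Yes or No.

Yes

1. free(f,d)  →  {holds(d), on(c), ready(b,b), ready(c,c), ready(d,f), ready(f,b), ready(f,f)}
2. free(f,e)  →  {holds(d), holds(e), on(c), ready(b,b), ready(c,c), ready(d,f), ready(e,f), ready(f,b), ready(f,f)}
3. free(b,c)  →  {holds(c), holds(d), holds(e), on(c), ready(b,b), ready(c,b), ready(c,c), ready(d,f), ready(e,f), ready(f,b), ready(f,f)}
optimal plan length = 3; 3 ≤ 3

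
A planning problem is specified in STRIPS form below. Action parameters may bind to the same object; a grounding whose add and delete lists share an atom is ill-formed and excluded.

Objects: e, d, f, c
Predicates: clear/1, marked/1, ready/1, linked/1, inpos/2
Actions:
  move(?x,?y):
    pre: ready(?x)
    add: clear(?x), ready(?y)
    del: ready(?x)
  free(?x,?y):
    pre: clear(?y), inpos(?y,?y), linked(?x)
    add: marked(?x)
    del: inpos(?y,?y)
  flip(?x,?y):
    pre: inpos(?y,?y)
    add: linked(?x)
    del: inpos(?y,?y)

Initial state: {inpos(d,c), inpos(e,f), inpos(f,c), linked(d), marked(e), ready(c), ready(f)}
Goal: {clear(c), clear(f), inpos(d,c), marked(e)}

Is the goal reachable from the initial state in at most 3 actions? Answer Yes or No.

1. move(f,e)  →  {clear(f), inpos(d,c), inpos(e,f), inpos(f,c), linked(d), marked(e), ready(c), ready(e)}
2. move(c,e)  →  {clear(c), clear(f), inpos(d,c), inpos(e,f), inpos(f,c), linked(d), marked(e), ready(e)}
optimal plan length = 2; 2 ≤ 3

Yes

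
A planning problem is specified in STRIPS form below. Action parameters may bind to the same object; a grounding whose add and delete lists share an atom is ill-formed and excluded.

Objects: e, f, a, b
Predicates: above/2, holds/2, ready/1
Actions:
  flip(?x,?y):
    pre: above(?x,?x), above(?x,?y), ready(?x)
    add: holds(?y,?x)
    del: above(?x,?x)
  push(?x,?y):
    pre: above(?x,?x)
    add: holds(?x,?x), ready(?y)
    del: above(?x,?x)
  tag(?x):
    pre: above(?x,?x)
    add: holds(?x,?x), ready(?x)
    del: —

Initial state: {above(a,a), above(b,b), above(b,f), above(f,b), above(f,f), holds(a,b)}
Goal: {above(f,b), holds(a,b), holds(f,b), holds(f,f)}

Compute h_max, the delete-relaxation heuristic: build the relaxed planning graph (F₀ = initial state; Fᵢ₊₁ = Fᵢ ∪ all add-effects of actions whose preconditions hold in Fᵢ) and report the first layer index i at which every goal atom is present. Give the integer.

2

F0 = init (6 atoms)
F1 = F0 ∪ {holds(a,a), holds(b,b), holds(f,f), ready(a), ready(b), ready(e), ready(f)}  (13 atoms)
F2 = F1 ∪ {holds(b,f), holds(f,b)}  (15 atoms)
goal ⊆ F2  ⇒  h_max = 2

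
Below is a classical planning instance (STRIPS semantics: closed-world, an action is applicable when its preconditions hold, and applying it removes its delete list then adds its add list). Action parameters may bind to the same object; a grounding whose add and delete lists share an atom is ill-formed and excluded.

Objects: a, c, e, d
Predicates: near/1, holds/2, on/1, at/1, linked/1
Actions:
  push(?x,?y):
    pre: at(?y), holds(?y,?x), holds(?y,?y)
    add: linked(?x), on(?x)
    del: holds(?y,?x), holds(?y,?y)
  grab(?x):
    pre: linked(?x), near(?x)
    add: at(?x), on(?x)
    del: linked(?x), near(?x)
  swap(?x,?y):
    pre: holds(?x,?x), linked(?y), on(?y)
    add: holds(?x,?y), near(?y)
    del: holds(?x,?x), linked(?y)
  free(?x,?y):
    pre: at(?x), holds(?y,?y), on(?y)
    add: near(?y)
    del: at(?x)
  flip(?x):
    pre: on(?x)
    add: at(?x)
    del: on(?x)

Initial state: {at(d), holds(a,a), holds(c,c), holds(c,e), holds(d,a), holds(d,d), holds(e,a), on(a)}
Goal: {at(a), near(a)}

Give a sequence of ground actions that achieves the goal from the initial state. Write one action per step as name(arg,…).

free(d,a); flip(a)

1. free(d,a)  →  {holds(a,a), holds(c,c), holds(c,e), holds(d,a), holds(d,d), holds(e,a), near(a), on(a)}
2. flip(a)  →  {at(a), holds(a,a), holds(c,c), holds(c,e), holds(d,a), holds(d,d), holds(e,a), near(a)}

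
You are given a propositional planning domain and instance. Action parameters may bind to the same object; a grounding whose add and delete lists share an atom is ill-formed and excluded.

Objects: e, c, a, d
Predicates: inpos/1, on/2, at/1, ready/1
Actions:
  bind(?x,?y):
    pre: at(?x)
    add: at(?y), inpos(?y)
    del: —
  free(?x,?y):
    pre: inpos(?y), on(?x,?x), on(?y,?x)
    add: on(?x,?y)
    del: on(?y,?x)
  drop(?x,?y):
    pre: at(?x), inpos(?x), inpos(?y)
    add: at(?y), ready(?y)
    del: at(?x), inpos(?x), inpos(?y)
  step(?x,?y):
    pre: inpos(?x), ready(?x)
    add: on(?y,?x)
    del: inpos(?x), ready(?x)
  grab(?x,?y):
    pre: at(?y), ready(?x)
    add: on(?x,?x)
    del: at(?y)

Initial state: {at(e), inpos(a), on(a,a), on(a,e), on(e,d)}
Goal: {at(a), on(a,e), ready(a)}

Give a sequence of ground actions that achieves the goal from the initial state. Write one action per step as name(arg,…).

bind(e,e); drop(e,a)

1. bind(e,e)  →  {at(e), inpos(a), inpos(e), on(a,a), on(a,e), on(e,d)}
2. drop(e,a)  →  {at(a), on(a,a), on(a,e), on(e,d), ready(a)}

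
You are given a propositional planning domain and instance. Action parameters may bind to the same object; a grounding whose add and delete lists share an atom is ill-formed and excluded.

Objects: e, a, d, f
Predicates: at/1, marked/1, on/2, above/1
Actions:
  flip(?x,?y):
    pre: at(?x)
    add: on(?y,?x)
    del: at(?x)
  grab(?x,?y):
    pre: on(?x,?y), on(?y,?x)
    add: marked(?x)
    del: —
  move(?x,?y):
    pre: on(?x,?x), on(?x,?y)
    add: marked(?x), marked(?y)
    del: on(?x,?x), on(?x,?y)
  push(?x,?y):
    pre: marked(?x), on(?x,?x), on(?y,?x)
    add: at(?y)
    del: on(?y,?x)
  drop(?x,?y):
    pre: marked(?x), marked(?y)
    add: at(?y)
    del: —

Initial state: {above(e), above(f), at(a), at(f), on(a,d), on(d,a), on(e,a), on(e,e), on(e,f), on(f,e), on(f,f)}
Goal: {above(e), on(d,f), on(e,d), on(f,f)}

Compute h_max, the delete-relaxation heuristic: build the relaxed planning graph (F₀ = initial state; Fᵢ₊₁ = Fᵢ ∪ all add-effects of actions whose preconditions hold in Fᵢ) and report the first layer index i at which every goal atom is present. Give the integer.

F0 = init (11 atoms)
F1 = F0 ∪ {marked(a), marked(d), marked(e), marked(f), on(a,a), on(a,f), on(d,f), on(f,a)}  (19 atoms)
F2 = F1 ∪ {at(d), at(e)}  (21 atoms)
F3 = F2 ∪ {on(a,e), on(d,d), on(d,e), on(e,d), on(f,d)}  (26 atoms)
goal ⊆ F3  ⇒  h_max = 3

3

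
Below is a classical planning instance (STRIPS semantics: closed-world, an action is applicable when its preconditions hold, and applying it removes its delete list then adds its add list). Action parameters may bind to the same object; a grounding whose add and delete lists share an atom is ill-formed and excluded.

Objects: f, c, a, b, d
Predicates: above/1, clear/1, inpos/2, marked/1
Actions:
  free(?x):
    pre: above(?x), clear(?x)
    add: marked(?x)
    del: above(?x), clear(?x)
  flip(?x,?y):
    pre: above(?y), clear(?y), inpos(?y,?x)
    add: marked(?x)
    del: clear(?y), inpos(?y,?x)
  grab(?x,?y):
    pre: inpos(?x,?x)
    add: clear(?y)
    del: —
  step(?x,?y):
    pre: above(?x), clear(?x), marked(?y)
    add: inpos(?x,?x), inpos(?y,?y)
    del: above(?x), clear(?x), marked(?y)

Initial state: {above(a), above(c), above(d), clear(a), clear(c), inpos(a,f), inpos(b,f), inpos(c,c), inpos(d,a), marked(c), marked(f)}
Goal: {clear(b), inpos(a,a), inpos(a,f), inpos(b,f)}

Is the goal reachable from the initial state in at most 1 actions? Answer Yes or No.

1. grab(c,b)  →  {above(a), above(c), above(d), clear(a), clear(b), clear(c), inpos(a,f), inpos(b,f), inpos(c,c), inpos(d,a), marked(c), marked(f)}
2. step(a,f)  →  {above(c), above(d), clear(b), clear(c), inpos(a,a), inpos(a,f), inpos(b,f), inpos(c,c), inpos(d,a), inpos(f,f), marked(c)}
optimal plan length = 2; 2 > 1

No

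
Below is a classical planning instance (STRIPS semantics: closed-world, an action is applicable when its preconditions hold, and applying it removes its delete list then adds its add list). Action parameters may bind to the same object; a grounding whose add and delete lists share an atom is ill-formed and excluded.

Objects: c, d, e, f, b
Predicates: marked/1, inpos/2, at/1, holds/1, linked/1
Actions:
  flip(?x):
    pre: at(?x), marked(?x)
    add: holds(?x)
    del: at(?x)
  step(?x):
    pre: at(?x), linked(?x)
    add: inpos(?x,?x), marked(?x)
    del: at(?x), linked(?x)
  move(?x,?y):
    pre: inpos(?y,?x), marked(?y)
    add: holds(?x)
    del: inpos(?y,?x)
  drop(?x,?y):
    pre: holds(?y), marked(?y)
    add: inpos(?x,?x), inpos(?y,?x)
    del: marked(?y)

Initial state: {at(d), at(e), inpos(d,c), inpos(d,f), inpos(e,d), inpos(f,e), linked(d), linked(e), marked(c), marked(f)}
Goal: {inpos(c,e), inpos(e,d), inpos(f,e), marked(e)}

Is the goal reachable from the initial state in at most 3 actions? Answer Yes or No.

No

1. step(d)  →  {at(e), inpos(d,c), inpos(d,d), inpos(d,f), inpos(e,d), inpos(f,e), linked(e), marked(c), marked(d), marked(f)}
2. step(e)  →  {inpos(d,c), inpos(d,d), inpos(d,f), inpos(e,d), inpos(e,e), inpos(f,e), marked(c), marked(d), marked(e), marked(f)}
3. move(c,d)  →  {holds(c), inpos(d,d), inpos(d,f), inpos(e,d), inpos(e,e), inpos(f,e), marked(c), marked(d), marked(e), marked(f)}
4. drop(e,c)  →  {holds(c), inpos(c,e), inpos(d,d), inpos(d,f), inpos(e,d), inpos(e,e), inpos(f,e), marked(d), marked(e), marked(f)}
optimal plan length = 4; 4 > 3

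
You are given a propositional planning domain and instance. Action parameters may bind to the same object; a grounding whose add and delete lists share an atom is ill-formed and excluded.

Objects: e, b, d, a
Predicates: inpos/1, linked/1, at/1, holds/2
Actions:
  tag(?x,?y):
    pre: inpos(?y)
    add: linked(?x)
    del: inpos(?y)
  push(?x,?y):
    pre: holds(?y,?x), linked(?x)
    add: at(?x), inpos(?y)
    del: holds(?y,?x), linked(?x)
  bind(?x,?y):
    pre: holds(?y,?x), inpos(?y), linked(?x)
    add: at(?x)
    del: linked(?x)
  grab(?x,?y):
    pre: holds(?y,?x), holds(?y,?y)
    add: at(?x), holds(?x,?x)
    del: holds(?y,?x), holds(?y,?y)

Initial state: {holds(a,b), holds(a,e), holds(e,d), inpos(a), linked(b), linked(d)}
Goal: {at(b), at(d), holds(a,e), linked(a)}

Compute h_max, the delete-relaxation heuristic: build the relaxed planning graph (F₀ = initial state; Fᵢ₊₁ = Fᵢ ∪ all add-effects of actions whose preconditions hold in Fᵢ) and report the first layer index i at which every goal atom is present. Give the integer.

1

F0 = init (6 atoms)
F1 = F0 ∪ {at(b), at(d), inpos(e), linked(a), linked(e)}  (11 atoms)
goal ⊆ F1  ⇒  h_max = 1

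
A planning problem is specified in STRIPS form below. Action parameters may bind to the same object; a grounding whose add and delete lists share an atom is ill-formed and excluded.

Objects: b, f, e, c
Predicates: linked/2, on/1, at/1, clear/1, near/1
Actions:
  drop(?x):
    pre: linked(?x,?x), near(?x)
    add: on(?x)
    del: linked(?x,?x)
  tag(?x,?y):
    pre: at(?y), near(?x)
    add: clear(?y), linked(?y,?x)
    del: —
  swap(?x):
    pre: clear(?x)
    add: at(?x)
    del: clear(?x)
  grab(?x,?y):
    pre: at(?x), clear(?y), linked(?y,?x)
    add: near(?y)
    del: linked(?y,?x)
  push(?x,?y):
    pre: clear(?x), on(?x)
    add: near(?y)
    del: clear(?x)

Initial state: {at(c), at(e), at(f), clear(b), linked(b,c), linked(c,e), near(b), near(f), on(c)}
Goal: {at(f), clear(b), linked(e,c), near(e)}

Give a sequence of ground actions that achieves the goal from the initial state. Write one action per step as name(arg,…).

tag(b,c); grab(e,c); tag(c,e); push(c,e)

1. tag(b,c)  →  {at(c), at(e), at(f), clear(b), clear(c), linked(b,c), linked(c,b), linked(c,e), near(b), near(f), on(c)}
2. grab(e,c)  →  {at(c), at(e), at(f), clear(b), clear(c), linked(b,c), linked(c,b), near(b), near(c), near(f), on(c)}
3. tag(c,e)  →  {at(c), at(e), at(f), clear(b), clear(c), clear(e), linked(b,c), linked(c,b), linked(e,c), near(b), near(c), near(f), on(c)}
4. push(c,e)  →  {at(c), at(e), at(f), clear(b), clear(e), linked(b,c), linked(c,b), linked(e,c), near(b), near(c), near(e), near(f), on(c)}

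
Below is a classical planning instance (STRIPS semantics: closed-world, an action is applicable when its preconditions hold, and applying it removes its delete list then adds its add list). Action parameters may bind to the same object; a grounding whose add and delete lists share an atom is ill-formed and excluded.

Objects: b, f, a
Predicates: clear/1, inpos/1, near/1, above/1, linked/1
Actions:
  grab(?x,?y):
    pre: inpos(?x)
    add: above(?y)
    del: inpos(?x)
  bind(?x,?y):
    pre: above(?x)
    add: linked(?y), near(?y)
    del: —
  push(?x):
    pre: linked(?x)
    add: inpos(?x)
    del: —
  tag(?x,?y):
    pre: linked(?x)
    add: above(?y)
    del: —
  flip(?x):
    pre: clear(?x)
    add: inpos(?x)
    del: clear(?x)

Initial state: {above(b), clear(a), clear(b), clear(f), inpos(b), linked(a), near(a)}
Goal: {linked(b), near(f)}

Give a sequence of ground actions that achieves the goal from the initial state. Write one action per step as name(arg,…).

1. bind(b,b)  →  {above(b), clear(a), clear(b), clear(f), inpos(b), linked(a), linked(b), near(a), near(b)}
2. bind(b,f)  →  {above(b), clear(a), clear(b), clear(f), inpos(b), linked(a), linked(b), linked(f), near(a), near(b), near(f)}

bind(b,b); bind(b,f)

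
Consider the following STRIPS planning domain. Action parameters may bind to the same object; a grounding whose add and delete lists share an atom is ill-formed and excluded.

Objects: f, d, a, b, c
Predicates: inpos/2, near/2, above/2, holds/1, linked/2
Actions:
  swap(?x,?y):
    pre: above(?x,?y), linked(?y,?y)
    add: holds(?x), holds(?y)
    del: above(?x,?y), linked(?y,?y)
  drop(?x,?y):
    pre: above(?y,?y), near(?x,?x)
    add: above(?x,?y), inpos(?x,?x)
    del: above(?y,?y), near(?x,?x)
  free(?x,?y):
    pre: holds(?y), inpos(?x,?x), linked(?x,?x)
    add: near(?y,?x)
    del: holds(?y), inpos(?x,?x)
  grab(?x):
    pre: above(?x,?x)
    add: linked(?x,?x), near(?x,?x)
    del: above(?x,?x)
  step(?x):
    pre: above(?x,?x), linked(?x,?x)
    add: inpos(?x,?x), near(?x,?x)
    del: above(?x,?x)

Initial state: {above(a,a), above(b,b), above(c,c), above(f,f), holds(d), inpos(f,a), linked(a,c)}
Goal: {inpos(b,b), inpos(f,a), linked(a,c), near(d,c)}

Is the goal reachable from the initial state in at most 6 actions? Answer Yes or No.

1. grab(b)  →  {above(a,a), above(c,c), above(f,f), holds(d), inpos(f,a), linked(a,c), linked(b,b), near(b,b)}
2. drop(b,f)  →  {above(a,a), above(b,f), above(c,c), holds(d), inpos(b,b), inpos(f,a), linked(a,c), linked(b,b)}
3. grab(c)  →  {above(a,a), above(b,f), holds(d), inpos(b,b), inpos(f,a), linked(a,c), linked(b,b), linked(c,c), near(c,c)}
4. drop(c,a)  →  {above(b,f), above(c,a), holds(d), inpos(b,b), inpos(c,c), inpos(f,a), linked(a,c), linked(b,b), linked(c,c)}
5. free(c,d)  →  {above(b,f), above(c,a), inpos(b,b), inpos(f,a), linked(a,c), linked(b,b), linked(c,c), near(d,c)}
optimal plan length = 5; 5 ≤ 6

Yes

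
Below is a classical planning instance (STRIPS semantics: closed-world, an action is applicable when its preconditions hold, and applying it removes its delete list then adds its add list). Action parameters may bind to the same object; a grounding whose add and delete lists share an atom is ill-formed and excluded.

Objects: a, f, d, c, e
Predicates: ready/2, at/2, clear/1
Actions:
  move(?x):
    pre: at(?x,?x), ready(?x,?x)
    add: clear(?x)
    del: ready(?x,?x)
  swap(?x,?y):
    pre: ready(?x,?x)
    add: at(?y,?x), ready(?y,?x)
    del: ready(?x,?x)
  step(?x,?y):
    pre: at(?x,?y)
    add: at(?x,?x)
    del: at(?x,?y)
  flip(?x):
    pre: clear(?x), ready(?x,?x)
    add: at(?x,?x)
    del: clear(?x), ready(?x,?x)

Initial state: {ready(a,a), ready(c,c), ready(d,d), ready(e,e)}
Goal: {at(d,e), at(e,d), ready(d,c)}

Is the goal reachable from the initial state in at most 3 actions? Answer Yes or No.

Yes

1. swap(d,e)  →  {at(e,d), ready(a,a), ready(c,c), ready(e,d), ready(e,e)}
2. swap(c,d)  →  {at(d,c), at(e,d), ready(a,a), ready(d,c), ready(e,d), ready(e,e)}
3. swap(e,d)  →  {at(d,c), at(d,e), at(e,d), ready(a,a), ready(d,c), ready(d,e), ready(e,d)}
optimal plan length = 3; 3 ≤ 3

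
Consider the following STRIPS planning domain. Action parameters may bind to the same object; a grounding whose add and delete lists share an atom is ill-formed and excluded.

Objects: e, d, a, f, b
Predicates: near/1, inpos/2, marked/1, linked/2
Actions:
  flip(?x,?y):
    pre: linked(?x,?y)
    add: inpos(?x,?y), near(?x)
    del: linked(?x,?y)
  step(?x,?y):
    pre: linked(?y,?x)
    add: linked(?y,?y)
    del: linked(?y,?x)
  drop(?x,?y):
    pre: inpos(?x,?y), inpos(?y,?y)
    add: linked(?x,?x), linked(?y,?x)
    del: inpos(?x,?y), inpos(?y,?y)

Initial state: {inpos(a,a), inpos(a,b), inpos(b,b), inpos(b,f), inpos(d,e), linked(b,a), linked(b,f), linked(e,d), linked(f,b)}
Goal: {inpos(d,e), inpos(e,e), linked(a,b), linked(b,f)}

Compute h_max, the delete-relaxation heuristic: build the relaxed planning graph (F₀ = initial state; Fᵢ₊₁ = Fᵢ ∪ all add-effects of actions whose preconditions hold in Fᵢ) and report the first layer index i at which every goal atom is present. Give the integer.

F0 = init (9 atoms)
F1 = F0 ∪ {inpos(b,a), inpos(e,d), inpos(f,b), linked(a,a), linked(b,b), linked(e,e), linked(f,f), near(b), near(e), near(f)}  (19 atoms)
F2 = F1 ∪ {inpos(e,e), inpos(f,f), linked(a,b), near(a)}  (23 atoms)
goal ⊆ F2  ⇒  h_max = 2

2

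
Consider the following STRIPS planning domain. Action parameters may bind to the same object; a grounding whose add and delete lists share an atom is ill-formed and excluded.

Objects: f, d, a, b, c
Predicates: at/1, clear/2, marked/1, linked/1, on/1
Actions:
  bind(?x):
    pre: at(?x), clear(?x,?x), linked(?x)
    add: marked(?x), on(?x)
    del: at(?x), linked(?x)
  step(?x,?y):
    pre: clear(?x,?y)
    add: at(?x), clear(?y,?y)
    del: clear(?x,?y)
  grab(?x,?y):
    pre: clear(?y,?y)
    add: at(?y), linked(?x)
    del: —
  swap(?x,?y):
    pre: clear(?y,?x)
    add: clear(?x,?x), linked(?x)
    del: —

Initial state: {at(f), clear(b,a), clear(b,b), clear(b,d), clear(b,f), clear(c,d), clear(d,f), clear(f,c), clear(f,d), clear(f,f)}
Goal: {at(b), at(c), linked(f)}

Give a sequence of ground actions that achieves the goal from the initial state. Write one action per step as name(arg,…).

step(c,d); grab(f,b)

1. step(c,d)  →  {at(c), at(f), clear(b,a), clear(b,b), clear(b,d), clear(b,f), clear(d,d), clear(d,f), clear(f,c), clear(f,d), clear(f,f)}
2. grab(f,b)  →  {at(b), at(c), at(f), clear(b,a), clear(b,b), clear(b,d), clear(b,f), clear(d,d), clear(d,f), clear(f,c), clear(f,d), clear(f,f), linked(f)}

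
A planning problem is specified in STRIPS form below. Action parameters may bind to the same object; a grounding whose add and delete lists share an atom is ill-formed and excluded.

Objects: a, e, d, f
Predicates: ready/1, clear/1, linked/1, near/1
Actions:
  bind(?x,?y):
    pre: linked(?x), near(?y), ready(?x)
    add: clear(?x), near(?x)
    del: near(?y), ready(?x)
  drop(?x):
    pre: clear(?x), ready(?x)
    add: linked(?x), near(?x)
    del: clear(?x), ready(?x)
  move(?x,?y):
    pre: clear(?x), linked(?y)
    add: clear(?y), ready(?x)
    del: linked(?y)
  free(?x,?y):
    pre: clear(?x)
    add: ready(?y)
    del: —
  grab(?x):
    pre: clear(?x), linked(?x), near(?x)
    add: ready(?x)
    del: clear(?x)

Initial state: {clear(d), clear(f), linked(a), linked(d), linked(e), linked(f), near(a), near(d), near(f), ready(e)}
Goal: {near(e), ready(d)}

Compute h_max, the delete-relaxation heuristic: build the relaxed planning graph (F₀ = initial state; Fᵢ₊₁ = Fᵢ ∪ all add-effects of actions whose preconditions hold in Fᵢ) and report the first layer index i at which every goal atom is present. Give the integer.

1

F0 = init (10 atoms)
F1 = F0 ∪ {clear(a), clear(e), near(e), ready(a), ready(d), ready(f)}  (16 atoms)
goal ⊆ F1  ⇒  h_max = 1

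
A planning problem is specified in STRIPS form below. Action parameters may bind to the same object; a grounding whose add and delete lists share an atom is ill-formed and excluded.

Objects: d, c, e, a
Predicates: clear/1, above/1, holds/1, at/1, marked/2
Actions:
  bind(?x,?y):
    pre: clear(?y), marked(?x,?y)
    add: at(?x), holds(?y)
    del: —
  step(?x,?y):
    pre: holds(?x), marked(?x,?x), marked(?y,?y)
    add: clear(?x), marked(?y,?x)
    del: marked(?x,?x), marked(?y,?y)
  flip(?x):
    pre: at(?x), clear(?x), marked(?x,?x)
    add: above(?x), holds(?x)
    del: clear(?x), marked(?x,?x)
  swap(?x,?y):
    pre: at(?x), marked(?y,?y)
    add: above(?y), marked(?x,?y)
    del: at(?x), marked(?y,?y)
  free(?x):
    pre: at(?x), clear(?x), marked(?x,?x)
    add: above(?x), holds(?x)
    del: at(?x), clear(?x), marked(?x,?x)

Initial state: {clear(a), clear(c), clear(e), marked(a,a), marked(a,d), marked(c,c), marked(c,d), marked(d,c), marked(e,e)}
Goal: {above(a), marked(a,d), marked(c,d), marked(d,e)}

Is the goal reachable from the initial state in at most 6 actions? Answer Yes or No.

1. bind(d,c)  →  {at(d), clear(a), clear(c), clear(e), holds(c), marked(a,a), marked(a,d), marked(c,c), marked(c,d), marked(d,c), marked(e,e)}
2. bind(c,c)  →  {at(c), at(d), clear(a), clear(c), clear(e), holds(c), marked(a,a), marked(a,d), marked(c,c), marked(c,d), marked(d,c), marked(e,e)}
3. swap(d,e)  →  {above(e), at(c), clear(a), clear(c), clear(e), holds(c), marked(a,a), marked(a,d), marked(c,c), marked(c,d), marked(d,c), marked(d,e)}
4. swap(c,a)  →  {above(a), above(e), clear(a), clear(c), clear(e), holds(c), marked(a,d), marked(c,a), marked(c,c), marked(c,d), marked(d,c), marked(d,e)}
optimal plan length = 4; 4 ≤ 6

Yes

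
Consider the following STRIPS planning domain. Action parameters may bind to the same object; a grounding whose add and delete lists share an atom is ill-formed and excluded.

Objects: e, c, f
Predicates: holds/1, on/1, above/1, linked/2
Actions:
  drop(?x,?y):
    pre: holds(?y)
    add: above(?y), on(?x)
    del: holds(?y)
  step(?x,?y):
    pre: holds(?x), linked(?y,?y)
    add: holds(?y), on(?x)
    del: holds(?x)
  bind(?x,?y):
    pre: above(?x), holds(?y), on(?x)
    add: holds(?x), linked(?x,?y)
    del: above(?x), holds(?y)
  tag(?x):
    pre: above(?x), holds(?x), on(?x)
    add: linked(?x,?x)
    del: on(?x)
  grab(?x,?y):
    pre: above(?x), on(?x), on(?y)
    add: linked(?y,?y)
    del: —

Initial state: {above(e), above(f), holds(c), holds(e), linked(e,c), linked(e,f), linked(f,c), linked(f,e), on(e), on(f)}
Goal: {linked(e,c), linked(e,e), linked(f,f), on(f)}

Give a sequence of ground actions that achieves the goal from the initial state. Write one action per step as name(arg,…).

1. tag(e)  →  {above(e), above(f), holds(c), holds(e), linked(e,c), linked(e,e), linked(e,f), linked(f,c), linked(f,e), on(f)}
2. grab(f,f)  →  {above(e), above(f), holds(c), holds(e), linked(e,c), linked(e,e), linked(e,f), linked(f,c), linked(f,e), linked(f,f), on(f)}

tag(e); grab(f,f)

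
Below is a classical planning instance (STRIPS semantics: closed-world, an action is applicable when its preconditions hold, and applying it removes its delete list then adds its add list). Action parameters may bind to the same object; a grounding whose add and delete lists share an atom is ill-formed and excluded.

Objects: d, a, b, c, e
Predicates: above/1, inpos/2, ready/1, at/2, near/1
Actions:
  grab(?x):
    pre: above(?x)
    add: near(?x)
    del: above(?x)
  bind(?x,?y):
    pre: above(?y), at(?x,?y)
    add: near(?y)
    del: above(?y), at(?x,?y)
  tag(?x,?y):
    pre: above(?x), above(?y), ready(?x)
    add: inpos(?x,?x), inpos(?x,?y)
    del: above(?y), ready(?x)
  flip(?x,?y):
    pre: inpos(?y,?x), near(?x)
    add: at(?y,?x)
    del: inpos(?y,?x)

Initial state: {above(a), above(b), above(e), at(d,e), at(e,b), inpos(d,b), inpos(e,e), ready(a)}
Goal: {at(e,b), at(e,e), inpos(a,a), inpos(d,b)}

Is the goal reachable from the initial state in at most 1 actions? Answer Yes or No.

No

1. grab(e)  →  {above(a), above(b), at(d,e), at(e,b), inpos(d,b), inpos(e,e), near(e), ready(a)}
2. tag(a,a)  →  {above(b), at(d,e), at(e,b), inpos(a,a), inpos(d,b), inpos(e,e), near(e)}
3. flip(e,e)  →  {above(b), at(d,e), at(e,b), at(e,e), inpos(a,a), inpos(d,b), near(e)}
optimal plan length = 3; 3 > 1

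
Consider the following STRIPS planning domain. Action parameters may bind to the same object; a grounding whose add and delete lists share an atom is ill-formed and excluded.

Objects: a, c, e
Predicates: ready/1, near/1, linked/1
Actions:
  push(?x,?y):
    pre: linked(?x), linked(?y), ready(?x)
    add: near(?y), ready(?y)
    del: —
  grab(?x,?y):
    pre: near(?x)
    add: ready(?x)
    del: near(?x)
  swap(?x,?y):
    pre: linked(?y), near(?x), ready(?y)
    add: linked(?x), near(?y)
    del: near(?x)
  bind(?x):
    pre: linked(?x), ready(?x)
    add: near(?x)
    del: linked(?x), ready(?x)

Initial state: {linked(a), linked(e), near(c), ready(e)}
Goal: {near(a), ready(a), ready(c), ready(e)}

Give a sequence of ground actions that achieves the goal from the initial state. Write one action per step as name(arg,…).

push(e,a); grab(c,a)

1. push(e,a)  →  {linked(a), linked(e), near(a), near(c), ready(a), ready(e)}
2. grab(c,a)  →  {linked(a), linked(e), near(a), ready(a), ready(c), ready(e)}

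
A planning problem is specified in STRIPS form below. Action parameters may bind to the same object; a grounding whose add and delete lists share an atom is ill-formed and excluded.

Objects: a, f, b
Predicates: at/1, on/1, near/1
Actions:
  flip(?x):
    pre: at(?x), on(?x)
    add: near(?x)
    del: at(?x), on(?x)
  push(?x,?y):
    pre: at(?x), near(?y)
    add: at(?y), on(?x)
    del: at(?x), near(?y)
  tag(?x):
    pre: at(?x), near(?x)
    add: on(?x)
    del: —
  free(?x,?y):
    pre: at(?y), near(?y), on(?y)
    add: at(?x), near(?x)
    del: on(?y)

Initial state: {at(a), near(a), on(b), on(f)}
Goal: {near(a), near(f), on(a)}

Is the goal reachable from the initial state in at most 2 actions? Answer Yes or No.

1. tag(a)  →  {at(a), near(a), on(a), on(b), on(f)}
2. free(f,a)  →  {at(a), at(f), near(a), near(f), on(b), on(f)}
3. tag(a)  →  {at(a), at(f), near(a), near(f), on(a), on(b), on(f)}
optimal plan length = 3; 3 > 2

No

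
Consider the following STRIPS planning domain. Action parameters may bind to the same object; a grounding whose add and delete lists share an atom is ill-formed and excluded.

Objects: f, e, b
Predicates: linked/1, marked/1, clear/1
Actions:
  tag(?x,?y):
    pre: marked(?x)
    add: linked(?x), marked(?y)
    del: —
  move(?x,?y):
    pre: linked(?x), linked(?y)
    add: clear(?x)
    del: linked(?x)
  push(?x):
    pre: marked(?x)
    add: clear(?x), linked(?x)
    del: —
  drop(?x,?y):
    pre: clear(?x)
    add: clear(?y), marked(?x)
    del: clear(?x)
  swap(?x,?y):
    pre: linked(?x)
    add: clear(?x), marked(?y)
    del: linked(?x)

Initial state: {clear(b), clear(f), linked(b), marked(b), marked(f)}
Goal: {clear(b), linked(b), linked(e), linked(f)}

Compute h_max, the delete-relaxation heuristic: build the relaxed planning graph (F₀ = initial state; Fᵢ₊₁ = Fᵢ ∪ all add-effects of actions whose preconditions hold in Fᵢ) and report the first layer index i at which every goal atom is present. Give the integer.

F0 = init (5 atoms)
F1 = F0 ∪ {clear(e), linked(f), marked(e)}  (8 atoms)
F2 = F1 ∪ {linked(e)}  (9 atoms)
goal ⊆ F2  ⇒  h_max = 2

2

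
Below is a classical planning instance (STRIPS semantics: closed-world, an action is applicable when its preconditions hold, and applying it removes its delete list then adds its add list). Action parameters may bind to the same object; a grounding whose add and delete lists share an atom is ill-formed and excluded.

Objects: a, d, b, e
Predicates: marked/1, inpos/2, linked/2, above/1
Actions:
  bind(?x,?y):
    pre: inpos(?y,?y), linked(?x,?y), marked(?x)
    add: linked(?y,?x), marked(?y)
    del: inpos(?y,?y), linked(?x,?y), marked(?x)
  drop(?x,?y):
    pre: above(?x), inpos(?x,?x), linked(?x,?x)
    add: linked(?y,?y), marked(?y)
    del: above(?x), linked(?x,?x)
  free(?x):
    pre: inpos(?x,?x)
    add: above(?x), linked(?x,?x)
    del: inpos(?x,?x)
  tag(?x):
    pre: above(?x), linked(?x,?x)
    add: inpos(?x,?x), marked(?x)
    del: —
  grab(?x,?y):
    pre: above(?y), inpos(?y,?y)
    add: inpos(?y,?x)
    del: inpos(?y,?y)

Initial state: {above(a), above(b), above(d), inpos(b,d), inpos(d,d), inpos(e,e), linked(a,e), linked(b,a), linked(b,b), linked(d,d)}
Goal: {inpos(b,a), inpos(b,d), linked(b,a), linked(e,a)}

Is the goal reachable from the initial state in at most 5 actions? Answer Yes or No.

Yes

1. drop(d,a)  →  {above(a), above(b), inpos(b,d), inpos(d,d), inpos(e,e), linked(a,a), linked(a,e), linked(b,a), linked(b,b), marked(a)}
2. bind(a,e)  →  {above(a), above(b), inpos(b,d), inpos(d,d), linked(a,a), linked(b,a), linked(b,b), linked(e,a), marked(e)}
3. tag(b)  →  {above(a), above(b), inpos(b,b), inpos(b,d), inpos(d,d), linked(a,a), linked(b,a), linked(b,b), linked(e,a), marked(b), marked(e)}
4. grab(a,b)  →  {above(a), above(b), inpos(b,a), inpos(b,d), inpos(d,d), linked(a,a), linked(b,a), linked(b,b), linked(e,a), marked(b), marked(e)}
optimal plan length = 4; 4 ≤ 5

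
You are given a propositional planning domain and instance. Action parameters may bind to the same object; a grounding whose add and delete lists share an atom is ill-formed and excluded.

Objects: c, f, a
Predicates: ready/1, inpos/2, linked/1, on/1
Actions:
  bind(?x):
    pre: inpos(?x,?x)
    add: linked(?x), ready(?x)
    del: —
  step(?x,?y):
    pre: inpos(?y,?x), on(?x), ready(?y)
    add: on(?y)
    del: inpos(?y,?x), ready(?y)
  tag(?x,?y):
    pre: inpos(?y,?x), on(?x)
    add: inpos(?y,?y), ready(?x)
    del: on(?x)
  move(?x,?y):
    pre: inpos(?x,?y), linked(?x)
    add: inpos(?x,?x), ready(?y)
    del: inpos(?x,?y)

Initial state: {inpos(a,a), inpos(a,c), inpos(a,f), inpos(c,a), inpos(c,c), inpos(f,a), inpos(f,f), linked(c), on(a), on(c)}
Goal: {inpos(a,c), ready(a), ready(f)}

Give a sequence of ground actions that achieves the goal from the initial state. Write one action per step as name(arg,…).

bind(f); bind(a)

1. bind(f)  →  {inpos(a,a), inpos(a,c), inpos(a,f), inpos(c,a), inpos(c,c), inpos(f,a), inpos(f,f), linked(c), linked(f), on(a), on(c), ready(f)}
2. bind(a)  →  {inpos(a,a), inpos(a,c), inpos(a,f), inpos(c,a), inpos(c,c), inpos(f,a), inpos(f,f), linked(a), linked(c), linked(f), on(a), on(c), ready(a), ready(f)}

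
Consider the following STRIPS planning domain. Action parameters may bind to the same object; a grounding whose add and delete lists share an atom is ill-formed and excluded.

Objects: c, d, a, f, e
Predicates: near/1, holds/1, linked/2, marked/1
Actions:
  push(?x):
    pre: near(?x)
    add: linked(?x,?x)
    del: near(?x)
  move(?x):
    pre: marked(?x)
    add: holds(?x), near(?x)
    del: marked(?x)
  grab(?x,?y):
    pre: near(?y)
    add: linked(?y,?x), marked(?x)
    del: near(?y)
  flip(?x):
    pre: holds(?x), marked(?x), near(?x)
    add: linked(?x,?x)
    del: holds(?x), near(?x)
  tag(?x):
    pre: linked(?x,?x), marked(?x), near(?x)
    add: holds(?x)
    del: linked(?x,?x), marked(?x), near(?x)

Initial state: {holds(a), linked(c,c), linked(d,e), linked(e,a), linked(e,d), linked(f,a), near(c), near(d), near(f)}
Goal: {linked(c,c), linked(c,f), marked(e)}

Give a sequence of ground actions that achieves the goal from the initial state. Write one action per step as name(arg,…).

1. grab(f,c)  →  {holds(a), linked(c,c), linked(c,f), linked(d,e), linked(e,a), linked(e,d), linked(f,a), marked(f), near(d), near(f)}
2. grab(e,d)  →  {holds(a), linked(c,c), linked(c,f), linked(d,e), linked(e,a), linked(e,d), linked(f,a), marked(e), marked(f), near(f)}

grab(f,c); grab(e,d)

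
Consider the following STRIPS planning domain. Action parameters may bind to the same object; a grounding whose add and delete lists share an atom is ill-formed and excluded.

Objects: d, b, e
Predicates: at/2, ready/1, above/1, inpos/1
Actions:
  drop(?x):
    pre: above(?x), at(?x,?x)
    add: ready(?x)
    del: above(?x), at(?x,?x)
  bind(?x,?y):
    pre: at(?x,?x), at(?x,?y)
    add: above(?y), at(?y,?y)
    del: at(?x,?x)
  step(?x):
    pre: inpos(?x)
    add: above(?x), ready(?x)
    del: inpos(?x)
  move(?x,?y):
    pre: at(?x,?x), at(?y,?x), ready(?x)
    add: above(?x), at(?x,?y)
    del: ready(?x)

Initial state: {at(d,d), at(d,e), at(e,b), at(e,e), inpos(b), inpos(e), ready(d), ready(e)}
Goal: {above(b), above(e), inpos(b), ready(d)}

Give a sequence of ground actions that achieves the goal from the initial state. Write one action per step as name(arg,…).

bind(d,e); bind(e,b)

1. bind(d,e)  →  {above(e), at(d,e), at(e,b), at(e,e), inpos(b), inpos(e), ready(d), ready(e)}
2. bind(e,b)  →  {above(b), above(e), at(b,b), at(d,e), at(e,b), inpos(b), inpos(e), ready(d), ready(e)}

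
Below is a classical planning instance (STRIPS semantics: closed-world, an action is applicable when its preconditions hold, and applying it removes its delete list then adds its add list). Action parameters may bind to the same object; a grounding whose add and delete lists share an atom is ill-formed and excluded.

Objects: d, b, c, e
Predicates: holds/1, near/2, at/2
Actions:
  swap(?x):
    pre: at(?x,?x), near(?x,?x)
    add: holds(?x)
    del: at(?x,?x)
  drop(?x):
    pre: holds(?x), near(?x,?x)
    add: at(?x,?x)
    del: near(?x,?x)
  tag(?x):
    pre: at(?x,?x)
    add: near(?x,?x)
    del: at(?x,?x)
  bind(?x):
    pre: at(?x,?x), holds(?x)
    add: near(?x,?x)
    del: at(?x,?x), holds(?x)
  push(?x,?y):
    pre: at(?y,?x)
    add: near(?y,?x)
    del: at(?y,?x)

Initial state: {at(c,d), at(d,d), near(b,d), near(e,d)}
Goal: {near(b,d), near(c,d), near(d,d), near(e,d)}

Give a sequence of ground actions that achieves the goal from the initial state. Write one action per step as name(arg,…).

tag(d); push(d,c)

1. tag(d)  →  {at(c,d), near(b,d), near(d,d), near(e,d)}
2. push(d,c)  →  {near(b,d), near(c,d), near(d,d), near(e,d)}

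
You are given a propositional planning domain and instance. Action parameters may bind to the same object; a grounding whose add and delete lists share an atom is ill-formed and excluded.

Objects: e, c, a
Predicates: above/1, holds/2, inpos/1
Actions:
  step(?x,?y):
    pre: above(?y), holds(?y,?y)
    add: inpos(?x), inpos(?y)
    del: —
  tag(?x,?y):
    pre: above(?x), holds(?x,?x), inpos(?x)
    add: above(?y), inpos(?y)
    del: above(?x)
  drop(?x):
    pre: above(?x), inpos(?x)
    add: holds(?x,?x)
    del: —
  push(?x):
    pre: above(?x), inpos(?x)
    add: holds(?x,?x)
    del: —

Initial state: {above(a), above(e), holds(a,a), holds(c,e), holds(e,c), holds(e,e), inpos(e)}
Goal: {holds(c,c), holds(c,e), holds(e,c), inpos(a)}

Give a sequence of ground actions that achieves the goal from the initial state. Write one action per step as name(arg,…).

1. step(e,a)  →  {above(a), above(e), holds(a,a), holds(c,e), holds(e,c), holds(e,e), inpos(a), inpos(e)}
2. tag(e,c)  →  {above(a), above(c), holds(a,a), holds(c,e), holds(e,c), holds(e,e), inpos(a), inpos(c), inpos(e)}
3. drop(c)  →  {above(a), above(c), holds(a,a), holds(c,c), holds(c,e), holds(e,c), holds(e,e), inpos(a), inpos(c), inpos(e)}

step(e,a); tag(e,c); drop(c)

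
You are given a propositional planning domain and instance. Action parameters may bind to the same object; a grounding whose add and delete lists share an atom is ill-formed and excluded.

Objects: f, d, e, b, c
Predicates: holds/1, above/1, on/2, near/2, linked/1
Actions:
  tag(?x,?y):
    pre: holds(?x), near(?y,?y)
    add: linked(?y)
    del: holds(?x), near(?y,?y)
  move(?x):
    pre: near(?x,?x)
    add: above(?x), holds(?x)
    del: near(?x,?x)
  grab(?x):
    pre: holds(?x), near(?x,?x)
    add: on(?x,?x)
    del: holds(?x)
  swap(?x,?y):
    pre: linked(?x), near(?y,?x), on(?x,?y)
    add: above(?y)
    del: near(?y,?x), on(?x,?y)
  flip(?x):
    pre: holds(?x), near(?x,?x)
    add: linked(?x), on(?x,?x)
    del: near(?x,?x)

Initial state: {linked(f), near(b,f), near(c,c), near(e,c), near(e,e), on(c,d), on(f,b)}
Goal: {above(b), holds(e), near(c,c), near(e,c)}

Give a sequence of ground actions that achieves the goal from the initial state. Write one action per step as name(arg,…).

1. move(e)  →  {above(e), holds(e), linked(f), near(b,f), near(c,c), near(e,c), on(c,d), on(f,b)}
2. swap(f,b)  →  {above(b), above(e), holds(e), linked(f), near(c,c), near(e,c), on(c,d)}

move(e); swap(f,b)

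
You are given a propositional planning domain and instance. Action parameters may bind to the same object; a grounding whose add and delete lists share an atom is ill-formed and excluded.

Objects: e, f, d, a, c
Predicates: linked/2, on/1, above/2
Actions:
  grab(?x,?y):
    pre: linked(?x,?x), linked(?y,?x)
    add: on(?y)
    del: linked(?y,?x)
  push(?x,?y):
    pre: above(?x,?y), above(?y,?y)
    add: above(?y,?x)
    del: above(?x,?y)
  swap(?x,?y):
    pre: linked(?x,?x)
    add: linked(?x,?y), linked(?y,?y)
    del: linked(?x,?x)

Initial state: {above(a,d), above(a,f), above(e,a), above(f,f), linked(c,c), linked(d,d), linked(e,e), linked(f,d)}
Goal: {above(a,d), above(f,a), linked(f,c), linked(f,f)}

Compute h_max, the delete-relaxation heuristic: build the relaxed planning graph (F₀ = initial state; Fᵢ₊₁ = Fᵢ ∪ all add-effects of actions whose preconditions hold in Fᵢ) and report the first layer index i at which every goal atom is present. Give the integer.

2

F0 = init (8 atoms)
F1 = F0 ∪ {above(f,a), linked(a,a), linked(c,a), linked(c,d), linked(c,e), linked(c,f), linked(d,a), linked(d,c), linked(d,e), linked(d,f), linked(e,a), linked(e,c), linked(e,d), linked(e,f), linked(f,f), on(c), on(d), on(e), on(f)}  (27 atoms)
F2 = F1 ∪ {linked(a,c), linked(a,d), linked(a,e), linked(a,f), linked(f,a), linked(f,c), linked(f,e), on(a)}  (35 atoms)
goal ⊆ F2  ⇒  h_max = 2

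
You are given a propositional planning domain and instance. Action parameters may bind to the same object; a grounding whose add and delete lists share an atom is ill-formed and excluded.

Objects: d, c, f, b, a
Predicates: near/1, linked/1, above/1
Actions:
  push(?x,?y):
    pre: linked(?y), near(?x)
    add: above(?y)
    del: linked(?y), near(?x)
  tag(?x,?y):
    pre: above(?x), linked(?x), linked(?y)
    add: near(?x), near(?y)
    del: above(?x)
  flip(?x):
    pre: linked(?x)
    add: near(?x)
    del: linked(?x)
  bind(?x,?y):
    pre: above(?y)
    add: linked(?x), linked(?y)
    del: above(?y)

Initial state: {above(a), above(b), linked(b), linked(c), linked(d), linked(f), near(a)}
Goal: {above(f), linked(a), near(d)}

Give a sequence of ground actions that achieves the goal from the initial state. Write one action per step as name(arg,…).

1. push(a,f)  →  {above(a), above(b), above(f), linked(b), linked(c), linked(d)}
2. tag(b,d)  →  {above(a), above(f), linked(b), linked(c), linked(d), near(b), near(d)}
3. bind(d,a)  →  {above(f), linked(a), linked(b), linked(c), linked(d), near(b), near(d)}

push(a,f); tag(b,d); bind(d,a)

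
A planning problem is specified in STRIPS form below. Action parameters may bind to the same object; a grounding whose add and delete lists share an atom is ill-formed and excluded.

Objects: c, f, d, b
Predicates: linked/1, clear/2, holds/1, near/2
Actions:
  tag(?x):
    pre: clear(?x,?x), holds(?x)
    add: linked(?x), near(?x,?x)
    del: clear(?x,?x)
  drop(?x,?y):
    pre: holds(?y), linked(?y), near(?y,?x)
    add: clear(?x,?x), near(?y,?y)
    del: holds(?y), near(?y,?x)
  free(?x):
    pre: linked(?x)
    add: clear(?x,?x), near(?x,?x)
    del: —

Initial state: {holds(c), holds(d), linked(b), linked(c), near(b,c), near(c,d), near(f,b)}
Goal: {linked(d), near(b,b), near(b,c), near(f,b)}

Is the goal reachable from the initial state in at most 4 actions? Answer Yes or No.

Yes

1. drop(d,c)  →  {clear(d,d), holds(d), linked(b), linked(c), near(b,c), near(c,c), near(f,b)}
2. tag(d)  →  {holds(d), linked(b), linked(c), linked(d), near(b,c), near(c,c), near(d,d), near(f,b)}
3. free(b)  →  {clear(b,b), holds(d), linked(b), linked(c), linked(d), near(b,b), near(b,c), near(c,c), near(d,d), near(f,b)}
optimal plan length = 3; 3 ≤ 4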